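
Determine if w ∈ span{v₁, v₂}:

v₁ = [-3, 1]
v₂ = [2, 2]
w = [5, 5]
Yes

Form the augmented matrix and row-reduce:
[v₁|v₂|w] = 
  [ -3,   2,   5]
  [  1,   2,   5]
R2 → R2 + (1/3)·R1
REF = 
  [  -3,    2,    5]
  [   0,  8/3, 20/3]

No row of the form [0 0 | nonzero], so the system is consistent. Back-substitution gives c₁ = 0, c₂ = 5/2: w = (0)·v₁ + (5/2)·v₂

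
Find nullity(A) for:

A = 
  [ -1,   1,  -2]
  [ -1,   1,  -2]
nullity(A) = 2

Row reduce:
R2 → R2 - (1)·R1
REF = 
  [ -1,   1,  -2]
  [  0,   0,   0]
Pivot columns: 1 → 1 pivot.
rank(A) = 1, so nullity(A) = 3 - 1 = 2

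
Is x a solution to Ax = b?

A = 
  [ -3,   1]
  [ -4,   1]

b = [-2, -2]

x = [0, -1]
No

Ax = [-1, -1] ≠ b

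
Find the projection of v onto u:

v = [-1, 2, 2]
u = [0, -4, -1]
proj_u(v) = [0, 40/17, 10/17]

v·u = (-1)(0) + (2)(-4) + (2)(-1) = -10
u·u = (0)² + (-4)² + (-1)² = 17
proj_u(v) = (v·u / u·u) × u = (-10/17) × u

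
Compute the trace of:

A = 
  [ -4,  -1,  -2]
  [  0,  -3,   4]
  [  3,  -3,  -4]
-11

tr(A) = -4 + -3 + -4 = -11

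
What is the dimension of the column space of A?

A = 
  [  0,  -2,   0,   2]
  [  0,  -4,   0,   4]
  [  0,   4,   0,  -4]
Row reduce:
R2 → R2 - (2)·R1
R3 → R3 + (2)·R1
REF = 
  [  0,  -2,   0,   2]
  [  0,   0,   0,   0]
  [  0,   0,   0,   0]
Pivot columns: 2 → 1 pivot.
dim(Col(A)) = number of pivot columns = 1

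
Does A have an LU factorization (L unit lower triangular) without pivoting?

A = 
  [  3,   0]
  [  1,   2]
Yes.
A[1,1] = 3 ≠ 0, so Gaussian elimination proceeds without a row swap: multiplier ℓ₂₁ = (1)/(3) = 1/3, and U[2,2] = 2 - (1/3)(0) = 2.
L = 
  [  1,   0]
  [1/3,   1]
U = 
  [  3,   0]
  [  0,   2]
Check row 2 of LU: [(1/3)(3), (1/3)(0) + 2] = [1, 2] = row 2 of A ✓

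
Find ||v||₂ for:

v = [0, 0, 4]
4

||v||₂ = √((0)² + (0)² + (4)²) = √16 = 4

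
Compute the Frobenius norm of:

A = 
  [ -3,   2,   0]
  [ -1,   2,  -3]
||A||_F = 5.196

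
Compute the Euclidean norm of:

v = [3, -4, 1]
5.099

||v||₂ = √((3)² + (-4)² + (1)²) = √26 = 5.099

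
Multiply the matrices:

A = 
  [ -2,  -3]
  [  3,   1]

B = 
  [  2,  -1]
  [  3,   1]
A is 2×2 and B is 2×2, so AB is 2×2. Each entry is (row of A)·(column of B):
AB[1,1] = (-2)(2) + (-3)(3) = -13
AB[1,2] = (-2)(-1) + (-3)(1) = -1
AB[2,1] = (3)(2) + (1)(3) = 9
AB[2,2] = (3)(-1) + (1)(1) = -2

AB = 
  [-13,  -1]
  [  9,  -2]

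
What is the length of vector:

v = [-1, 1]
1.414

||v||₂ = √((-1)² + (1)²) = √2 = 1.414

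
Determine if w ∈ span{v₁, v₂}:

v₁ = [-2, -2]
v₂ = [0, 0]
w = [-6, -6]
Yes

Form the augmented matrix and row-reduce:
[v₁|v₂|w] = 
  [ -2,   0,  -6]
  [ -2,   0,  -6]
R2 → R2 - (1)·R1
REF = 
  [ -2,   0,  -6]
  [  0,   0,   0]

No row of the form [0 0 | nonzero], so the system is consistent. Back-substitution gives c₁ = 3, c₂ = 0: w = (3)·v₁ + (0)·v₂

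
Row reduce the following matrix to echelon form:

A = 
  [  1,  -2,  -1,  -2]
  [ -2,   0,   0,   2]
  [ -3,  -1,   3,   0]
Row operations:
R2 → R2 + (2)·R1
R3 → R3 + (3)·R1
R3 → R3 - (7/4)·R2

Resulting echelon form:
REF = 
  [   1,   -2,   -1,   -2]
  [   0,   -4,   -2,   -2]
  [   0,    0,  7/2, -5/2]

Rank = 3 (number of non-zero pivot rows).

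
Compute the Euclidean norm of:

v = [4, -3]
5

||v||₂ = √((4)² + (-3)²) = √25 = 5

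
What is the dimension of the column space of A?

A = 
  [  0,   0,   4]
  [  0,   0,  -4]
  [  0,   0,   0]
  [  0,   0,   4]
dim(Col(A)) = 1

Row reduce:
R2 → R2 + (1)·R1
R4 → R4 - (1)·R1
REF = 
  [  0,   0,   4]
  [  0,   0,   0]
  [  0,   0,   0]
  [  0,   0,   0]
Pivot columns: 3 → 1 pivot.
dim(Col(A)) = number of pivot columns = 1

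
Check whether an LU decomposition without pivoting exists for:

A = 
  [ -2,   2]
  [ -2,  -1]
Yes.
A[1,1] = -2 ≠ 0, so Gaussian elimination proceeds without a row swap: multiplier ℓ₂₁ = (-2)/(-2) = 1, and U[2,2] = -1 - (1)(2) = -3.
L = 
  [  1,   0]
  [  1,   1]
U = 
  [ -2,   2]
  [  0,  -3]
Check row 2 of LU: [(1)(-2), (1)(2) + (-3)] = [-2, -1] = row 2 of A ✓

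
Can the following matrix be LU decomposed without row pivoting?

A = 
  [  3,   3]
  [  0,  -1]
Yes.
A[1,1] = 3 ≠ 0, so Gaussian elimination proceeds without a row swap: multiplier ℓ₂₁ = (0)/(3) = 0, and U[2,2] = -1 - (0)(3) = -1.
L = 
  [  1,   0]
  [  0,   1]
U = 
  [  3,   3]
  [  0,  -1]
Check row 2 of LU: [(0)(3), (0)(3) + (-1)] = [0, -1] = row 2 of A ✓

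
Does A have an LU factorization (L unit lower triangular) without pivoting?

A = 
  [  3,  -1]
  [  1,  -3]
Yes.
A[1,1] = 3 ≠ 0, so Gaussian elimination proceeds without a row swap: multiplier ℓ₂₁ = (1)/(3) = 1/3, and U[2,2] = -3 - (1/3)(-1) = -8/3.
L = 
  [  1,   0]
  [1/3,   1]
U = 
  [   3,   -1]
  [   0, -8/3]
Check row 2 of LU: [(1/3)(3), (1/3)(-1) + (-8/3)] = [1, -3] = row 2 of A ✓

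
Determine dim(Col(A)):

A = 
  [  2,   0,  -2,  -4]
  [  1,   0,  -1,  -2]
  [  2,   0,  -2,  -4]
dim(Col(A)) = 1

Row reduce:
R2 → R2 - (1/2)·R1
R3 → R3 - (1)·R1
REF = 
  [  2,   0,  -2,  -4]
  [  0,   0,   0,   0]
  [  0,   0,   0,   0]
Pivot columns: 1 → 1 pivot.
dim(Col(A)) = number of pivot columns = 1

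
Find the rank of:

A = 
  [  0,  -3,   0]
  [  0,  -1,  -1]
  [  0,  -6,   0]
Row reduce:
R2 → R2 - (1/3)·R1
R3 → R3 - (2)·R1
REF = 
  [  0,  -3,   0]
  [  0,   0,  -1]
  [  0,   0,   0]
Pivot columns: 2, 3 → 2 pivots.

rank(A) = 2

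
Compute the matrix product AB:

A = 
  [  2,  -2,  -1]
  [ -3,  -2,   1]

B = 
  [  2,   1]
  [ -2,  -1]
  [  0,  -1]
A is 2×3 and B is 3×2, so AB is 2×2. Each entry is (row of A)·(column of B):
AB[1,1] = (2)(2) + (-2)(-2) + (-1)(0) = 8
AB[1,2] = (2)(1) + (-2)(-1) + (-1)(-1) = 5
AB[2,1] = (-3)(2) + (-2)(-2) + (1)(0) = -2
AB[2,2] = (-3)(1) + (-2)(-1) + (1)(-1) = -2

AB = 
  [  8,   5]
  [ -2,  -2]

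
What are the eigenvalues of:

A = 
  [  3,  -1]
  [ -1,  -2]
tr(A) = 1, det(A) = -7
Characteristic polynomial: λ² - tr(A)λ + det(A) = λ² - λ - 7
λ² - λ - 7 = 0  ⇒  λ = (1 ± √((-1)² - 4·(-7)))/2 = (1 ± √(29))/2
  = (1 + √29)/2,  (1 - √29)/2

λ = (1 + √29)/2, (1 - √29)/2  (≈ 3.193, -2.193)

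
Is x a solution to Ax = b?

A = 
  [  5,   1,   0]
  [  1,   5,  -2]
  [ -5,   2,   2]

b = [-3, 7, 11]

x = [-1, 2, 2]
No

Ax = [-3, 5, 13] ≠ b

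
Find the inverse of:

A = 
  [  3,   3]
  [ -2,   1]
det(A) = (3)(1) - (3)(-2) = 9
For a 2×2 matrix, A⁻¹ = (1/det(A)) · [[d, -b], [-c, a]]
    = (1/9) · [[1, -3], [2, 3]]

A⁻¹ = 
  [ 1/9, -1/3]
  [ 2/9,  1/3]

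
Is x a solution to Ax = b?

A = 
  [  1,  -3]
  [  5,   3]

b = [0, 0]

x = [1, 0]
No

Ax = [1, 5] ≠ b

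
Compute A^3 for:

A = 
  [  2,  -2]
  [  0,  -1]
A^3 = 
  [  8,  -6]
  [  0,  -1]

A² = A·A:
A²[1,1] = (2)(2) + (-2)(0) = 4
A²[1,2] = (2)(-2) + (-2)(-1) = -2
A²[2,1] = (0)(2) + (-1)(0) = 0
A²[2,2] = (0)(-2) + (-1)(-1) = 1
A² = 
  [  4,  -2]
  [  0,   1]

A^3 = A^2·A:
A^3[1,1] = (4)(2) + (-2)(0) = 8
A^3[1,2] = (4)(-2) + (-2)(-1) = -6
A^3[2,1] = (0)(2) + (1)(0) = 0
A^3[2,2] = (0)(-2) + (1)(-1) = -1
A^3 = 
  [  8,  -6]
  [  0,  -1]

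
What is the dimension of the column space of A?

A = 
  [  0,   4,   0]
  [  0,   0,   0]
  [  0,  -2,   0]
dim(Col(A)) = 1

Row reduce:
R3 → R3 + (1/2)·R1
REF = 
  [  0,   4,   0]
  [  0,   0,   0]
  [  0,   0,   0]
Pivot columns: 2 → 1 pivot.
dim(Col(A)) = number of pivot columns = 1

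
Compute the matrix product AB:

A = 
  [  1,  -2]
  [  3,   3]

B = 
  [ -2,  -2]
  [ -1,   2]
A is 2×2 and B is 2×2, so AB is 2×2. Each entry is (row of A)·(column of B):
AB[1,1] = (1)(-2) + (-2)(-1) = 0
AB[1,2] = (1)(-2) + (-2)(2) = -6
AB[2,1] = (3)(-2) + (3)(-1) = -9
AB[2,2] = (3)(-2) + (3)(2) = 0

AB = 
  [  0,  -6]
  [ -9,   0]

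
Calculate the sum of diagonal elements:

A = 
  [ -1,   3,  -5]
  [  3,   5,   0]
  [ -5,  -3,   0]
4

tr(A) = -1 + 5 + 0 = 4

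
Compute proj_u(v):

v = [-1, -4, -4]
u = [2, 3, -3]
v·u = (-1)(2) + (-4)(3) + (-4)(-3) = -2
u·u = (2)² + (3)² + (-3)² = 22
proj_u(v) = (v·u / u·u) × u = (-2/22) × u = (-1/11) × u

proj_u(v) = [-2/11, -3/11, 3/11]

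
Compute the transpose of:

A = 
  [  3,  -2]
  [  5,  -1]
Aᵀ = 
  [  3,   5]
  [ -2,  -1]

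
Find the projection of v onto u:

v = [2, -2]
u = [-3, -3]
v·u = (2)(-3) + (-2)(-3) = 0
u·u = (-3)² + (-3)² = 18
proj_u(v) = (v·u / u·u) × u = (0/18) × u = (0) × u

proj_u(v) = [0, 0]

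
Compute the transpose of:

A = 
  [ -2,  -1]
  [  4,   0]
Aᵀ = 
  [ -2,   4]
  [ -1,   0]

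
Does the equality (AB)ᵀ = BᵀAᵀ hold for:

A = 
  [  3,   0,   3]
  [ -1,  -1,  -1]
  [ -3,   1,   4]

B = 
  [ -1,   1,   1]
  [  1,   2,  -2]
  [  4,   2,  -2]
Yes

(AB)ᵀ = 
  [  9,  -4,  20]
  [  9,  -5,   7]
  [ -3,   3, -13]

BᵀAᵀ = 
  [  9,  -4,  20]
  [  9,  -5,   7]
  [ -3,   3, -13]

Both sides are equal — this is the standard identity (AB)ᵀ = BᵀAᵀ, which holds for all A, B.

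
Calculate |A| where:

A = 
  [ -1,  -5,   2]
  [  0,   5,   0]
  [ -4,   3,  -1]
Cofactor expansion along row 1:
det(A) = (-1)·((5)(-1) - (0)(3)) - (-5)·((0)(-1) - (0)(-4)) + (2)·((0)(3) - (5)(-4))
  = (-1)(-5) - (-5)(0) + (2)(20)
  = 45

det(A) = 45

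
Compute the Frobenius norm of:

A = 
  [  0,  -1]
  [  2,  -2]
||A||_F = 3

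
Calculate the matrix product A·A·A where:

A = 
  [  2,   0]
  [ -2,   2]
A² = A·A:
A²[1,1] = (2)(2) + (0)(-2) = 4
A²[1,2] = (2)(0) + (0)(2) = 0
A²[2,1] = (-2)(2) + (2)(-2) = -8
A²[2,2] = (-2)(0) + (2)(2) = 4
A² = 
  [  4,   0]
  [ -8,   4]

A^3 = A^2·A:
A^3[1,1] = (4)(2) + (0)(-2) = 8
A^3[1,2] = (4)(0) + (0)(2) = 0
A^3[2,1] = (-8)(2) + (4)(-2) = -24
A^3[2,2] = (-8)(0) + (4)(2) = 8
A^3 = 
  [  8,   0]
  [-24,   8]

Therefore
A^3 = 
  [  8,   0]
  [-24,   8]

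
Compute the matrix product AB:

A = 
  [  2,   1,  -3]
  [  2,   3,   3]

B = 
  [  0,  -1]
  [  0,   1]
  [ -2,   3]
A is 2×3 and B is 3×2, so AB is 2×2. Each entry is (row of A)·(column of B):
AB[1,1] = (2)(0) + (1)(0) + (-3)(-2) = 6
AB[1,2] = (2)(-1) + (1)(1) + (-3)(3) = -10
AB[2,1] = (2)(0) + (3)(0) + (3)(-2) = -6
AB[2,2] = (2)(-1) + (3)(1) + (3)(3) = 10

AB = 
  [  6, -10]
  [ -6,  10]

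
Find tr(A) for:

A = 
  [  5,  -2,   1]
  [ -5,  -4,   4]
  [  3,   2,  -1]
0

tr(A) = 5 + -4 + -1 = 0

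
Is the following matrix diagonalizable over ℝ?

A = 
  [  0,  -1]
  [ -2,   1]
Yes

tr(A) = 1, det(A) = -2
Characteristic polynomial: λ² - tr(A)λ + det(A) = λ² - λ - 2
λ² - λ - 2 = (λ + 1)(λ - 2)
Eigenvalues: 2, -1
λ=-1: alg. mult. = 1, geom. mult. = 2 - rank(A - (-1)I) = 2 - 1 = 1
λ=2: alg. mult. = 1, geom. mult. = 2 - rank(A - (2)I) = 2 - 1 = 1
Sum of geometric multiplicities equals n, so A has n independent eigenvectors.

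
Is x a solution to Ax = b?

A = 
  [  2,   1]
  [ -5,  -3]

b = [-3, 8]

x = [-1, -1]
Yes

Ax = [-3, 8] = b ✓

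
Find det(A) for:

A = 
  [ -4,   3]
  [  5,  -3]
For a 2×2 matrix, det = ad - bc = (-4)(-3) - (3)(5) = -3

det(A) = -3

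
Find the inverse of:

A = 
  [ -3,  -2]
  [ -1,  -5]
det(A) = (-3)(-5) - (-2)(-1) = 13
For a 2×2 matrix, A⁻¹ = (1/det(A)) · [[d, -b], [-c, a]]
    = (1/13) · [[-5, 2], [1, -3]]

A⁻¹ = 
  [-5/13,  2/13]
  [ 1/13, -3/13]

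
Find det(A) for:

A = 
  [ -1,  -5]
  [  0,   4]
For a 2×2 matrix, det = ad - bc = (-1)(4) - (-5)(0) = -4

det(A) = -4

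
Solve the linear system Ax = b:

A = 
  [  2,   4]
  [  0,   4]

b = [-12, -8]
x = [-2, -2]

Row reduce the augmented matrix [A|b]:
(already in echelon form)
REF = 
  [  2,   4, -12]
  [  0,   4,  -8]

Back-substitution:
x₂ = (-8) / 4 = -2
x₁ = (-12 - (4)(-2)) / 2 = -2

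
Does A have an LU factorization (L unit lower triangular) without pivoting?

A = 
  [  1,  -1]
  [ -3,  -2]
Yes.
A[1,1] = 1 ≠ 0, so Gaussian elimination proceeds without a row swap: multiplier ℓ₂₁ = (-3)/(1) = -3, and U[2,2] = -2 - (-3)(-1) = -5.
L = 
  [  1,   0]
  [ -3,   1]
U = 
  [  1,  -1]
  [  0,  -5]
Check row 2 of LU: [(-3)(1), (-3)(-1) + (-5)] = [-3, -2] = row 2 of A ✓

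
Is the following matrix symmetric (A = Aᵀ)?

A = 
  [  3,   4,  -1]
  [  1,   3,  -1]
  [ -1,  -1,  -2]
No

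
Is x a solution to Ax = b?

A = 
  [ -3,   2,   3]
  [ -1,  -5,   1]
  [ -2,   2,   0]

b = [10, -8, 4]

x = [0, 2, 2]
Yes

Ax = [10, -8, 4] = b ✓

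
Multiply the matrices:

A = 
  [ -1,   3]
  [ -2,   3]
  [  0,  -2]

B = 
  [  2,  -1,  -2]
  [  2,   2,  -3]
A is 3×2 and B is 2×3, so AB is 3×3. Each entry is (row of A)·(column of B):
AB[1,1] = (-1)(2) + (3)(2) = 4
AB[1,2] = (-1)(-1) + (3)(2) = 7
AB[1,3] = (-1)(-2) + (3)(-3) = -7
AB[2,1] = (-2)(2) + (3)(2) = 2
AB[2,2] = (-2)(-1) + (3)(2) = 8
AB[2,3] = (-2)(-2) + (3)(-3) = -5
AB[3,1] = (0)(2) + (-2)(2) = -4
AB[3,2] = (0)(-1) + (-2)(2) = -4
AB[3,3] = (0)(-2) + (-2)(-3) = 6

AB = 
  [  4,   7,  -7]
  [  2,   8,  -5]
  [ -4,  -4,   6]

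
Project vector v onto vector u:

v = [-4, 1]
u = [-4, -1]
v·u = (-4)(-4) + (1)(-1) = 15
u·u = (-4)² + (-1)² = 17
proj_u(v) = (v·u / u·u) × u = (15/17) × u

proj_u(v) = [-60/17, -15/17]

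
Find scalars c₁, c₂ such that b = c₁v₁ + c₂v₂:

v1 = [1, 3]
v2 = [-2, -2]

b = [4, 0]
c1 = -2, c2 = -3

b = -2·v1 + -3·v2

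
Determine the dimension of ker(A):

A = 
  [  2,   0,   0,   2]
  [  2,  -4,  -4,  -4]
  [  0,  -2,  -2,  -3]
nullity(A) = 2

Row reduce:
R2 → R2 - (1)·R1
R3 → R3 - (1/2)·R2
REF = 
  [  2,   0,   0,   2]
  [  0,  -4,  -4,  -6]
  [  0,   0,   0,   0]
Pivot columns: 1, 2 → 2 pivots.
rank(A) = 2, so nullity(A) = 4 - 2 = 2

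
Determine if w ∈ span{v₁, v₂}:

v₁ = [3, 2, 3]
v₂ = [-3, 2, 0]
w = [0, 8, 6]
Yes

Form the augmented matrix and row-reduce:
[v₁|v₂|w] = 
  [  3,  -3,   0]
  [  2,   2,   8]
  [  3,   0,   6]
R2 → R2 - (2/3)·R1
R3 → R3 - (1)·R1
R3 → R3 - (3/4)·R2
REF = 
  [  3,  -3,   0]
  [  0,   4,   8]
  [  0,   0,   0]

No row of the form [0 0 | nonzero], so the system is consistent. Back-substitution gives c₁ = 2, c₂ = 2: w = (2)·v₁ + (2)·v₂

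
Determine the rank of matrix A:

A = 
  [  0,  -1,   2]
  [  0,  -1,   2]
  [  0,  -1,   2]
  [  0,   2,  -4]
Row reduce:
R2 → R2 - (1)·R1
R3 → R3 - (1)·R1
R4 → R4 + (2)·R1
REF = 
  [  0,  -1,   2]
  [  0,   0,   0]
  [  0,   0,   0]
  [  0,   0,   0]
Pivot columns: 2 → 1 pivot.

rank(A) = 1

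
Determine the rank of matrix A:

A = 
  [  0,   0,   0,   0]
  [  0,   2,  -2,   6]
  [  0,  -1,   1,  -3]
rank(A) = 1

Row reduce:
Swap R1 ↔ R2
R3 → R3 + (1/2)·R1
REF = 
  [  0,   2,  -2,   6]
  [  0,   0,   0,   0]
  [  0,   0,   0,   0]
Pivot columns: 2 → 1 pivot.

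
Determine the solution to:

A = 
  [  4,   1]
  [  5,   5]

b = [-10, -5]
x = [-3, 2]

Row reduce the augmented matrix [A|b]:
R2 → R2 - (5/4)·R1
REF = 
  [   4,    1,  -10]
  [   0, 15/4, 15/2]

Back-substitution:
x₂ = (15/2) / (15/4) = 2
x₁ = (-10 - (1)(2)) / 4 = -3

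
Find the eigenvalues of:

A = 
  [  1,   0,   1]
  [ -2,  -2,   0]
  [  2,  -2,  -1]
Characteristic polynomial: det(λI - A) = λ³ + 2λ² - 3λ - 10
Testing integer divisors of the constant term: p(2) = 0, so (λ - 2) is a factor:
p(λ) = (λ - 2)(λ² + 4λ + 5)
λ² + 4λ + 5 = 0  ⇒  λ = (-4 ± √((4)² - 4·(5)))/2 = (-4 ± √(-4))/2
  = -2 + i,  -2 - i

λ = 2, -2 + i, -2 - i  (≈ 2, -2 + 1i, -2 - 1i)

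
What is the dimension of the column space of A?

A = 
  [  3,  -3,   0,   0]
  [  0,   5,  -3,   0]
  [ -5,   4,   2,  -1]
dim(Col(A)) = 3

Row reduce:
R3 → R3 + (5/3)·R1
R3 → R3 + (1/5)·R2
REF = 
  [  3,  -3,   0,   0]
  [  0,   5,  -3,   0]
  [  0,   0, 7/5,  -1]
Pivot columns: 1, 2, 3 → 3 pivots.
dim(Col(A)) = number of pivot columns = 3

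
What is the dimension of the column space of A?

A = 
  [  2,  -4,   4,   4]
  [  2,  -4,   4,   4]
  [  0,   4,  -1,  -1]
Row reduce:
R2 → R2 - (1)·R1
Swap R2 ↔ R3
REF = 
  [  2,  -4,   4,   4]
  [  0,   4,  -1,  -1]
  [  0,   0,   0,   0]
Pivot columns: 1, 2 → 2 pivots.
dim(Col(A)) = number of pivot columns = 2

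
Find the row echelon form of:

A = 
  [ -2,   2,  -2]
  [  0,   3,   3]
Row operations:
No row operations needed (already in echelon form).

Resulting echelon form:
REF = 
  [ -2,   2,  -2]
  [  0,   3,   3]

Rank = 2 (number of non-zero pivot rows).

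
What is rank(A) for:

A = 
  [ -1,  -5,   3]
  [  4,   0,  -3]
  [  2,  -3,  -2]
Row reduce:
R2 → R2 + (4)·R1
R3 → R3 + (2)·R1
R3 → R3 - (13/20)·R2
REF = 
  [    -1,     -5,      3]
  [     0,    -20,      9]
  [     0,      0, -37/20]
Pivot columns: 1, 2, 3 → 3 pivots.

rank(A) = 3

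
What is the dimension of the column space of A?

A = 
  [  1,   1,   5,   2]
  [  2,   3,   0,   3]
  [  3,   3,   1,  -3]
Row reduce:
R2 → R2 - (2)·R1
R3 → R3 - (3)·R1
REF = 
  [  1,   1,   5,   2]
  [  0,   1, -10,  -1]
  [  0,   0, -14,  -9]
Pivot columns: 1, 2, 3 → 3 pivots.
dim(Col(A)) = number of pivot columns = 3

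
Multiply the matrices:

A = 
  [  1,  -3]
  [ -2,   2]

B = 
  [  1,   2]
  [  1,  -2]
A is 2×2 and B is 2×2, so AB is 2×2. Each entry is (row of A)·(column of B):
AB[1,1] = (1)(1) + (-3)(1) = -2
AB[1,2] = (1)(2) + (-3)(-2) = 8
AB[2,1] = (-2)(1) + (2)(1) = 0
AB[2,2] = (-2)(2) + (2)(-2) = -8

AB = 
  [ -2,   8]
  [  0,  -8]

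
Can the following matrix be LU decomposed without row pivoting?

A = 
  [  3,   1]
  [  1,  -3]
Yes.
A[1,1] = 3 ≠ 0, so Gaussian elimination proceeds without a row swap: multiplier ℓ₂₁ = (1)/(3) = 1/3, and U[2,2] = -3 - (1/3)(1) = -10/3.
L = 
  [  1,   0]
  [1/3,   1]
U = 
  [    3,     1]
  [    0, -10/3]
Check row 2 of LU: [(1/3)(3), (1/3)(1) + (-10/3)] = [1, -3] = row 2 of A ✓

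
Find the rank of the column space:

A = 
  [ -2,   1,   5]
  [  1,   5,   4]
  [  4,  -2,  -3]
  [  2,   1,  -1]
dim(Col(A)) = 3

Row reduce:
R2 → R2 + (1/2)·R1
R3 → R3 + (2)·R1
R4 → R4 + (1)·R1
R4 → R4 - (4/11)·R2
R4 → R4 - (18/77)·R3
REF = 
  [  -2,    1,    5]
  [   0, 11/2, 13/2]
  [   0,    0,    7]
  [   0,    0,    0]
Pivot columns: 1, 2, 3 → 3 pivots.
dim(Col(A)) = number of pivot columns = 3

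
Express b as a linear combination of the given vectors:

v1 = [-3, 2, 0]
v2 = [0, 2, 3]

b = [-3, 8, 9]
c1 = 1, c2 = 3

b = 1·v1 + 3·v2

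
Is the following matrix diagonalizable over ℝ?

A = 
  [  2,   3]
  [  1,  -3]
Yes

tr(A) = -1, det(A) = -9
Characteristic polynomial: λ² - tr(A)λ + det(A) = λ² + λ - 9
λ² + λ - 9 = 0  ⇒  λ = (-1 ± √((1)² - 4·(-9)))/2 = (-1 ± √(37))/2
  = (-1 + √37)/2,  (-1 - √37)/2
Eigenvalues: (-1 + √37)/2, (-1 - √37)/2  (≈ 2.541, -3.541)
The two irrational eigenvalues are distinct (simple), so each has alg. mult. = geom. mult. = 1.
Sum of geometric multiplicities equals n, so A has n independent eigenvectors.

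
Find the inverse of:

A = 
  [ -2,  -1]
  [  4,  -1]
det(A) = (-2)(-1) - (-1)(4) = 6
For a 2×2 matrix, A⁻¹ = (1/det(A)) · [[d, -b], [-c, a]]
    = (1/6) · [[-1, 1], [-4, -2]]

A⁻¹ = 
  [-1/6,  1/6]
  [-2/3, -1/3]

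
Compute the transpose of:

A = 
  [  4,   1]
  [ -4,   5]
Aᵀ = 
  [  4,  -4]
  [  1,   5]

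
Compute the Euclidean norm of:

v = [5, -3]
5.831

||v||₂ = √((5)² + (-3)²) = √34 = 5.831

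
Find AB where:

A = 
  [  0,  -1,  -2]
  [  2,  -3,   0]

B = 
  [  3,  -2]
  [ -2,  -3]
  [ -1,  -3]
A is 2×3 and B is 3×2, so AB is 2×2. Each entry is (row of A)·(column of B):
AB[1,1] = (0)(3) + (-1)(-2) + (-2)(-1) = 4
AB[1,2] = (0)(-2) + (-1)(-3) + (-2)(-3) = 9
AB[2,1] = (2)(3) + (-3)(-2) + (0)(-1) = 12
AB[2,2] = (2)(-2) + (-3)(-3) + (0)(-3) = 5

AB = 
  [  4,   9]
  [ 12,   5]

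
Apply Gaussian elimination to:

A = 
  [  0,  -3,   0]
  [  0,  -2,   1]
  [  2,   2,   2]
Row operations:
Swap R1 ↔ R3
R3 → R3 - (3/2)·R2

Resulting echelon form:
REF = 
  [   2,    2,    2]
  [   0,   -2,    1]
  [   0,    0, -3/2]

Rank = 3 (number of non-zero pivot rows).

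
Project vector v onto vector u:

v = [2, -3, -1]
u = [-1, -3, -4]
proj_u(v) = [-11/26, -33/26, -22/13]

v·u = (2)(-1) + (-3)(-3) + (-1)(-4) = 11
u·u = (-1)² + (-3)² + (-4)² = 26
proj_u(v) = (v·u / u·u) × u = (11/26) × u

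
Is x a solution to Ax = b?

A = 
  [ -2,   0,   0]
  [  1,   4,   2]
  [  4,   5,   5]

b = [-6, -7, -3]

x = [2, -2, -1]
No

Ax = [-4, -8, -7] ≠ b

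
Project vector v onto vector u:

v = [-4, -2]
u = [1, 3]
proj_u(v) = [-1, -3]

v·u = (-4)(1) + (-2)(3) = -10
u·u = (1)² + (3)² = 10
proj_u(v) = (v·u / u·u) × u = (-10/10) × u = (-1) × u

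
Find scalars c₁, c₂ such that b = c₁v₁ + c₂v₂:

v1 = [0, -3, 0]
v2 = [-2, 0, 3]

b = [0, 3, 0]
c1 = -1, c2 = 0

b = -1·v1 + 0·v2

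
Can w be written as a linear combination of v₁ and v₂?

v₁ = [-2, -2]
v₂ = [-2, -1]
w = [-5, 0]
Yes

Form the augmented matrix and row-reduce:
[v₁|v₂|w] = 
  [ -2,  -2,  -5]
  [ -2,  -1,   0]
R2 → R2 - (1)·R1
REF = 
  [ -2,  -2,  -5]
  [  0,   1,   5]

No row of the form [0 0 | nonzero], so the system is consistent. Back-substitution gives c₁ = -5/2, c₂ = 5: w = (-5/2)·v₁ + (5)·v₂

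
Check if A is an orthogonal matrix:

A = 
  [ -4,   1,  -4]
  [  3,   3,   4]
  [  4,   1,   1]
No

AᵀA = 
  [ 41,   9,  32]
  [  9,  11,   9]
  [ 32,   9,  33]
≠ I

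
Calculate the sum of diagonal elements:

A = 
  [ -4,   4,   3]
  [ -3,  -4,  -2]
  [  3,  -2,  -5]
-13

tr(A) = -4 + -4 + -5 = -13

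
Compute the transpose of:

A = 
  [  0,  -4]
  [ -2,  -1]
Aᵀ = 
  [  0,  -2]
  [ -4,  -1]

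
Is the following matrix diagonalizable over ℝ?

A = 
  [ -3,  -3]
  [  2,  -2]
No

tr(A) = -5, det(A) = 12
Characteristic polynomial: λ² - tr(A)λ + det(A) = λ² + 5λ + 12
λ² + 5λ + 12 = 0  ⇒  λ = (-5 ± √((5)² - 4·(12)))/2 = (-5 ± √(-23))/2
  = (-5 + i√23)/2,  (-5 - i√23)/2
Eigenvalues: (-5 + i√23)/2, (-5 - i√23)/2  (≈ -2.5 + 2.398i, -2.5 - 2.398i)
Has complex eigenvalues (not diagonalizable over ℝ).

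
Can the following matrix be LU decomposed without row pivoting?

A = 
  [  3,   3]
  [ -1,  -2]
Yes.
A[1,1] = 3 ≠ 0, so Gaussian elimination proceeds without a row swap: multiplier ℓ₂₁ = (-1)/(3) = -1/3, and U[2,2] = -2 - (-1/3)(3) = -1.
L = 
  [   1,    0]
  [-1/3,    1]
U = 
  [  3,   3]
  [  0,  -1]
Check row 2 of LU: [(-1/3)(3), (-1/3)(3) + (-1)] = [-1, -2] = row 2 of A ✓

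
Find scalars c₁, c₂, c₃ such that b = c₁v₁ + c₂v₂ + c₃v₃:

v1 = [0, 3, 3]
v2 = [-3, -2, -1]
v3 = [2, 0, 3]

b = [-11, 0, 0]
c1 = 2, c2 = 3, c3 = -1

b = 2·v1 + 3·v2 + -1·v3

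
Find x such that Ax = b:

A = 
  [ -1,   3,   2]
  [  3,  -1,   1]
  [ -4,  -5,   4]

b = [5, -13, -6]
x = [-3, 2, -2]

Row reduce the augmented matrix [A|b]:
R2 → R2 + (3)·R1
R3 → R3 - (4)·R1
R3 → R3 + (17/8)·R2
REF = 
  [   -1,     3,     2,     5]
  [    0,     8,     7,     2]
  [    0,     0,  87/8, -87/4]

Back-substitution:
x₃ = (-87/4) / (87/8) = -2
x₂ = (2 - (7)(-2)) / 8 = 2
x₁ = (5 - (3)(2) - (2)(-2)) / (-1) = -3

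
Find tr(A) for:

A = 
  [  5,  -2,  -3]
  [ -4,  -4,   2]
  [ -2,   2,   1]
2

tr(A) = 5 + -4 + 1 = 2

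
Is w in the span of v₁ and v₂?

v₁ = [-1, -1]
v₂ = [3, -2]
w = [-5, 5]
Yes

Form the augmented matrix and row-reduce:
[v₁|v₂|w] = 
  [ -1,   3,  -5]
  [ -1,  -2,   5]
R2 → R2 - (1)·R1
REF = 
  [ -1,   3,  -5]
  [  0,  -5,  10]

No row of the form [0 0 | nonzero], so the system is consistent. Back-substitution gives c₁ = -1, c₂ = -2: w = (-1)·v₁ + (-2)·v₂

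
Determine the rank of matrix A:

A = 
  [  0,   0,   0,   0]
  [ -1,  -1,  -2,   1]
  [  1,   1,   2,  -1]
Row reduce:
Swap R1 ↔ R2
R3 → R3 + (1)·R1
REF = 
  [ -1,  -1,  -2,   1]
  [  0,   0,   0,   0]
  [  0,   0,   0,   0]
Pivot columns: 1 → 1 pivot.

rank(A) = 1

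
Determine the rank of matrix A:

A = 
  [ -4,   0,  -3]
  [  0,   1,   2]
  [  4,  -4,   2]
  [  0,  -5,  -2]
Row reduce:
R3 → R3 + (1)·R1
R3 → R3 + (4)·R2
R4 → R4 + (5)·R2
R4 → R4 - (8/7)·R3
REF = 
  [ -4,   0,  -3]
  [  0,   1,   2]
  [  0,   0,   7]
  [  0,   0,   0]
Pivot columns: 1, 2, 3 → 3 pivots.

rank(A) = 3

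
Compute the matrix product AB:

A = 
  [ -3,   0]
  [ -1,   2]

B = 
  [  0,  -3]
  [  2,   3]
A is 2×2 and B is 2×2, so AB is 2×2. Each entry is (row of A)·(column of B):
AB[1,1] = (-3)(0) + (0)(2) = 0
AB[1,2] = (-3)(-3) + (0)(3) = 9
AB[2,1] = (-1)(0) + (2)(2) = 4
AB[2,2] = (-1)(-3) + (2)(3) = 9

AB = 
  [  0,   9]
  [  4,   9]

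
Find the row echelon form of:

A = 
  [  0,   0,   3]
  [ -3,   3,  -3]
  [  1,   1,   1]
Row operations:
Swap R1 ↔ R2
R3 → R3 + (1/3)·R1
Swap R2 ↔ R3

Resulting echelon form:
REF = 
  [ -3,   3,  -3]
  [  0,   2,   0]
  [  0,   0,   3]

Rank = 3 (number of non-zero pivot rows).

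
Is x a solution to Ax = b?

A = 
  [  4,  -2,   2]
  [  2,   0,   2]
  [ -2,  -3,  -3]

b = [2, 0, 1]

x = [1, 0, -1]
Yes

Ax = [2, 0, 1] = b ✓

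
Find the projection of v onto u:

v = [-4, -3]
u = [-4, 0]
proj_u(v) = [-4, 0]

v·u = (-4)(-4) + (-3)(0) = 16
u·u = (-4)² + (0)² = 16
proj_u(v) = (v·u / u·u) × u = (16/16) × u = (1) × u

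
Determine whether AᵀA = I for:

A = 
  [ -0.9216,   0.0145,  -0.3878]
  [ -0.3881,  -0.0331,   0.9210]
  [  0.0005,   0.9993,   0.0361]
Yes

AᵀA = 
  [  1,   0,   0]
  [  0,   0.9999,   0]
  [  0,   0,   0.9999]
≈ I (equal to I up to the 4-dp rounding of the entries)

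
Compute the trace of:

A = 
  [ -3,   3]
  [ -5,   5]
2

tr(A) = -3 + 5 = 2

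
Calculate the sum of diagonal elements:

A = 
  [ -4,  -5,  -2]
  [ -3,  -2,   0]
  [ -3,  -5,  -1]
-7

tr(A) = -4 + -2 + -1 = -7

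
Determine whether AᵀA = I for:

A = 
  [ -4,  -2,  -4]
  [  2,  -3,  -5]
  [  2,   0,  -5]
No

AᵀA = 
  [ 24,   2,  -4]
  [  2,  13,  23]
  [ -4,  23,  66]
≠ I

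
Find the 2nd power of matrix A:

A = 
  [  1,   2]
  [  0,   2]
A² = A·A:
A²[1,1] = (1)(1) + (2)(0) = 1
A²[1,2] = (1)(2) + (2)(2) = 6
A²[2,1] = (0)(1) + (2)(0) = 0
A²[2,2] = (0)(2) + (2)(2) = 4
A² = 
  [  1,   6]
  [  0,   4]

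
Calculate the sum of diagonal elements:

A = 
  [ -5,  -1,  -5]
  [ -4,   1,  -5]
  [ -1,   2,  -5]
-9

tr(A) = -5 + 1 + -5 = -9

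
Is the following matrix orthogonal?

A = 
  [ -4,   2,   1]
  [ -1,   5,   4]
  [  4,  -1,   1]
No

AᵀA = 
  [ 33, -17,  -4]
  [-17,  30,  21]
  [ -4,  21,  18]
≠ I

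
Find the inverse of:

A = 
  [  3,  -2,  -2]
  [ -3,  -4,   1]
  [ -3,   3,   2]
det(A) = (3)·((-4)(2) - (1)(3)) - (-2)·((-3)(2) - (1)(-3)) + (-2)·((-3)(3) - (-4)(-3))
  = (3)(-11) - (-2)(-3) + (-2)(-21)
  = 3
det(A) = 3 ≠ 0, so A is invertible.

Cofactors Cᵢⱼ = (-1)ⁱ⁺ʲ·Mᵢⱼ:
C = 
  [-11,   3, -21]
  [ -2,   0,  -3]
  [-10,   3, -18]

adj(A) = Cᵀ:
adj(A) = 
  [-11,  -2, -10]
  [  3,   0,   3]
  [-21,  -3, -18]

A⁻¹ = (1/3) · adj(A):
A⁻¹ = 
  [-11/3,  -2/3, -10/3]
  [    1,     0,     1]
  [   -7,    -1,    -6]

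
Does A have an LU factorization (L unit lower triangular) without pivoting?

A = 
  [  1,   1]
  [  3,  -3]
Yes.
A[1,1] = 1 ≠ 0, so Gaussian elimination proceeds without a row swap: multiplier ℓ₂₁ = (3)/(1) = 3, and U[2,2] = -3 - (3)(1) = -6.
L = 
  [  1,   0]
  [  3,   1]
U = 
  [  1,   1]
  [  0,  -6]
Check row 2 of LU: [(3)(1), (3)(1) + (-6)] = [3, -3] = row 2 of A ✓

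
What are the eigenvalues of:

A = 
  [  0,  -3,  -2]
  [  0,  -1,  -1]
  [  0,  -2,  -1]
Characteristic polynomial: det(λI - A) = λ³ + 2λ² - λ
The constant term is 0, so λ = 0 is a root: p(λ) = λ(λ² + 2λ - 1)
λ² + 2λ - 1 = 0  ⇒  λ = (-2 ± √((2)² - 4·(-1)))/2 = (-2 ± √(8))/2
  = -1 + √2,  -1 - √2

λ = 0, -1 + √2, -1 - √2  (≈ 0, 0.4142, -2.414)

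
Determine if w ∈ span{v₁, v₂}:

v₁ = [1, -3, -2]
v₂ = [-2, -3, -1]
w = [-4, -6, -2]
Yes

Form the augmented matrix and row-reduce:
[v₁|v₂|w] = 
  [  1,  -2,  -4]
  [ -3,  -3,  -6]
  [ -2,  -1,  -2]
R2 → R2 + (3)·R1
R3 → R3 + (2)·R1
R3 → R3 - (5/9)·R2
REF = 
  [  1,  -2,  -4]
  [  0,  -9, -18]
  [  0,   0,   0]

No row of the form [0 0 | nonzero], so the system is consistent. Back-substitution gives c₁ = 0, c₂ = 2: w = (0)·v₁ + (2)·v₂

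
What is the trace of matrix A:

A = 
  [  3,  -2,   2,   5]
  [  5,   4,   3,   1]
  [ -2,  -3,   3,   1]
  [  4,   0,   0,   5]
15

tr(A) = 3 + 4 + 3 + 5 = 15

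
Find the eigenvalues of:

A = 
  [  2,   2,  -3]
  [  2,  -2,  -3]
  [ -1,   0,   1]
λ = 4, (-3 + √5)/2, (-3 - √5)/2  (≈ 4, -0.382, -2.618)

Characteristic polynomial: det(λI - A) = λ³ - λ² - 11λ - 4
Testing integer divisors of the constant term: p(4) = 0, so (λ - 4) is a factor:
p(λ) = (λ - 4)(λ² + 3λ + 1)
λ² + 3λ + 1 = 0  ⇒  λ = (-3 ± √((3)² - 4·(1)))/2 = (-3 ± √(5))/2
  = (-3 + √5)/2,  (-3 - √5)/2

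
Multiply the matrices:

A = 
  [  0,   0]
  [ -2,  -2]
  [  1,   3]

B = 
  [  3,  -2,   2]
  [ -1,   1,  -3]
AB = 
  [  0,   0,   0]
  [ -4,   2,   2]
  [  0,   1,  -7]

A is 3×2 and B is 2×3, so AB is 3×3. Each entry is (row of A)·(column of B):
AB[1,1] = (0)(3) + (0)(-1) = 0
AB[1,2] = (0)(-2) + (0)(1) = 0
AB[1,3] = (0)(2) + (0)(-3) = 0
AB[2,1] = (-2)(3) + (-2)(-1) = -4
AB[2,2] = (-2)(-2) + (-2)(1) = 2
AB[2,3] = (-2)(2) + (-2)(-3) = 2
AB[3,1] = (1)(3) + (3)(-1) = 0
AB[3,2] = (1)(-2) + (3)(1) = 1
AB[3,3] = (1)(2) + (3)(-3) = -7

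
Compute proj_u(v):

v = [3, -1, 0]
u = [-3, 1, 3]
v·u = (3)(-3) + (-1)(1) + (0)(3) = -10
u·u = (-3)² + (1)² + (3)² = 19
proj_u(v) = (v·u / u·u) × u = (-10/19) × u

proj_u(v) = [30/19, -10/19, -30/19]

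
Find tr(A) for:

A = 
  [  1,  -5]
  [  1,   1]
2

tr(A) = 1 + 1 = 2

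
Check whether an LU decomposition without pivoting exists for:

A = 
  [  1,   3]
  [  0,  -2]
Yes.
A[1,1] = 1 ≠ 0, so Gaussian elimination proceeds without a row swap: multiplier ℓ₂₁ = (0)/(1) = 0, and U[2,2] = -2 - (0)(3) = -2.
L = 
  [  1,   0]
  [  0,   1]
U = 
  [  1,   3]
  [  0,  -2]
Check row 2 of LU: [(0)(1), (0)(3) + (-2)] = [0, -2] = row 2 of A ✓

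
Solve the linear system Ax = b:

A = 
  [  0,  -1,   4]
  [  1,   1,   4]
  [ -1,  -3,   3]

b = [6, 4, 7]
Row reduce the augmented matrix [A|b]:
Swap R1 ↔ R2
R3 → R3 + (1)·R1
R3 → R3 - (2)·R2
REF = 
  [  1,   1,   4,   4]
  [  0,  -1,   4,   6]
  [  0,   0,  -1,  -1]

Back-substitution:
x₃ = (-1) / (-1) = 1
x₂ = (6 - (4)(1)) / (-1) = -2
x₁ = (4 - (1)(-2) - (4)(1)) / 1 = 2

x = [2, -2, 1]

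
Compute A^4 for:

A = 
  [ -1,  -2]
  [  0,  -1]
A² = A·A:
A²[1,1] = (-1)(-1) + (-2)(0) = 1
A²[1,2] = (-1)(-2) + (-2)(-1) = 4
A²[2,1] = (0)(-1) + (-1)(0) = 0
A²[2,2] = (0)(-2) + (-1)(-1) = 1
A² = 
  [  1,   4]
  [  0,   1]

A^3 = A^2·A:
A^3[1,1] = (1)(-1) + (4)(0) = -1
A^3[1,2] = (1)(-2) + (4)(-1) = -6
A^3[2,1] = (0)(-1) + (1)(0) = 0
A^3[2,2] = (0)(-2) + (1)(-1) = -1
A^3 = 
  [ -1,  -6]
  [  0,  -1]

A^4 = A^3·A:
A^4[1,1] = (-1)(-1) + (-6)(0) = 1
A^4[1,2] = (-1)(-2) + (-6)(-1) = 8
A^4[2,1] = (0)(-1) + (-1)(0) = 0
A^4[2,2] = (0)(-2) + (-1)(-1) = 1
A^4 = 
  [  1,   8]
  [  0,   1]

Therefore
A^4 = 
  [  1,   8]
  [  0,   1]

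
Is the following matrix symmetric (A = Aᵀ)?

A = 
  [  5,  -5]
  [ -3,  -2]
No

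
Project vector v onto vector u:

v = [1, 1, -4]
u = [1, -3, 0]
proj_u(v) = [-1/5, 3/5, 0]

v·u = (1)(1) + (1)(-3) + (-4)(0) = -2
u·u = (1)² + (-3)² + (0)² = 10
proj_u(v) = (v·u / u·u) × u = (-2/10) × u = (-1/5) × u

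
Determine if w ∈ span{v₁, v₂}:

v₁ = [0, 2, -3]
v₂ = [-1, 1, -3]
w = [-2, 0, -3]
Yes

Form the augmented matrix and row-reduce:
[v₁|v₂|w] = 
  [  0,  -1,  -2]
  [  2,   1,   0]
  [ -3,  -3,  -3]
Swap R1 ↔ R2
R3 → R3 + (3/2)·R1
R3 → R3 - (3/2)·R2
REF = 
  [  2,   1,   0]
  [  0,  -1,  -2]
  [  0,   0,   0]

No row of the form [0 0 | nonzero], so the system is consistent. Back-substitution gives c₁ = -1, c₂ = 2: w = (-1)·v₁ + (2)·v₂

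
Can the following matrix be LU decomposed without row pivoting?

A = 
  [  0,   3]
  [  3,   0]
No.
A[1,1] = 0 but A[2,1] = 3 ≠ 0. Any LU with L unit lower triangular has (LU)[1,1] = U[1,1] and (LU)[2,1] = L[2,1]·U[1,1]; matching A forces U[1,1] = 0, which then forces (LU)[2,1] = 0 ≠ 3. A row swap (pivoting) is required.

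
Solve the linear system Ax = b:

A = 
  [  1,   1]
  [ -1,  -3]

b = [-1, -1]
Row reduce the augmented matrix [A|b]:
R2 → R2 + (1)·R1
REF = 
  [  1,   1,  -1]
  [  0,  -2,  -2]

Back-substitution:
x₂ = (-2) / (-2) = 1
x₁ = (-1 - (1)(1)) / 1 = -2

x = [-2, 1]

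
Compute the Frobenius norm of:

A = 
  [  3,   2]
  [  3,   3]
||A||_F = 5.568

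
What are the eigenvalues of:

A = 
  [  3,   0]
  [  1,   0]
λ = 3, 0

tr(A) = 3, det(A) = 0
Characteristic polynomial: λ² - tr(A)λ + det(A) = λ² - 3λ
λ² - 3λ = λ(λ - 3)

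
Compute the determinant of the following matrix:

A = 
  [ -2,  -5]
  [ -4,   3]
-26

For a 2×2 matrix, det = ad - bc = (-2)(3) - (-5)(-4) = -26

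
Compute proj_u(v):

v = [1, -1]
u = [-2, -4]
proj_u(v) = [-1/5, -2/5]

v·u = (1)(-2) + (-1)(-4) = 2
u·u = (-2)² + (-4)² = 20
proj_u(v) = (v·u / u·u) × u = (2/20) × u = (1/10) × u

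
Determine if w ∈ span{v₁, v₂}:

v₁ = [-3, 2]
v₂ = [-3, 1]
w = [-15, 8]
Yes

Form the augmented matrix and row-reduce:
[v₁|v₂|w] = 
  [ -3,  -3, -15]
  [  2,   1,   8]
R2 → R2 + (2/3)·R1
REF = 
  [ -3,  -3, -15]
  [  0,  -1,  -2]

No row of the form [0 0 | nonzero], so the system is consistent. Back-substitution gives c₁ = 3, c₂ = 2: w = (3)·v₁ + (2)·v₂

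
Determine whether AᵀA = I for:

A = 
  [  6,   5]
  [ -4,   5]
No

AᵀA = 
  [ 52,  10]
  [ 10,  50]
≠ I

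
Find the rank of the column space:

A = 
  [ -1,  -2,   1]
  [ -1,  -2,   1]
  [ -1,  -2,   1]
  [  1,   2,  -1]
Row reduce:
R2 → R2 - (1)·R1
R3 → R3 - (1)·R1
R4 → R4 + (1)·R1
REF = 
  [ -1,  -2,   1]
  [  0,   0,   0]
  [  0,   0,   0]
  [  0,   0,   0]
Pivot columns: 1 → 1 pivot.
dim(Col(A)) = number of pivot columns = 1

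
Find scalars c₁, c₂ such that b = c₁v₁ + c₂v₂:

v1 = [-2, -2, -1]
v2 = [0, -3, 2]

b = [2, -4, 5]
c1 = -1, c2 = 2

b = -1·v1 + 2·v2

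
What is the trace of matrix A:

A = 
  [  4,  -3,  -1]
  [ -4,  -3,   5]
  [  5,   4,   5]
6

tr(A) = 4 + -3 + 5 = 6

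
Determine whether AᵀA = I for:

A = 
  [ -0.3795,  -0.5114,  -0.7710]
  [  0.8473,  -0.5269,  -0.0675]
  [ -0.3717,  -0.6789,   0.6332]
Yes

AᵀA = 
  [  1.0001,   0,   0]
  [  0,   1.0001,   0]
  [  0,   0,   0.9999]
≈ I (equal to I up to the 4-dp rounding of the entries)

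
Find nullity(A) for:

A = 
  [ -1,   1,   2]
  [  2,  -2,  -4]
nullity(A) = 2

Row reduce:
R2 → R2 + (2)·R1
REF = 
  [ -1,   1,   2]
  [  0,   0,   0]
Pivot columns: 1 → 1 pivot.
rank(A) = 1, so nullity(A) = 3 - 1 = 2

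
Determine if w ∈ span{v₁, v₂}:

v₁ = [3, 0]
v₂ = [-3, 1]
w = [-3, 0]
Yes

Form the augmented matrix and row-reduce:
[v₁|v₂|w] = 
  [  3,  -3,  -3]
  [  0,   1,   0]
(already in echelon form — no row operations needed)

No row of the form [0 0 | nonzero], so the system is consistent. Back-substitution gives c₁ = -1, c₂ = 0: w = (-1)·v₁ + (0)·v₂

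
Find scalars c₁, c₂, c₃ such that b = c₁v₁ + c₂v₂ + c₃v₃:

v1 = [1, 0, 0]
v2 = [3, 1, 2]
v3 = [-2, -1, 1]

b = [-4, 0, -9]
c1 = -1, c2 = -3, c3 = -3

b = -1·v1 + -3·v2 + -3·v3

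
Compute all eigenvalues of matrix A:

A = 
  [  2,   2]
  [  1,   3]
λ = 4, 1

tr(A) = 5, det(A) = 4
Characteristic polynomial: λ² - tr(A)λ + det(A) = λ² - 5λ + 4
λ² - 5λ + 4 = (λ - 1)(λ - 4)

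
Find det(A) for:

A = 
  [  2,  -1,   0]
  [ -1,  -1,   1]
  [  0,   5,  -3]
Cofactor expansion along row 1:
det(A) = (2)·((-1)(-3) - (1)(5)) - (-1)·((-1)(-3) - (1)(0)) + (0)·((-1)(5) - (-1)(0))
  = (2)(-2) - (-1)(3) + (0)(-5)
  = -1

det(A) = -1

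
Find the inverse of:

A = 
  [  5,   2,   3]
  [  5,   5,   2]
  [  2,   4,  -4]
det(A) = (5)·((5)(-4) - (2)(4)) - (2)·((5)(-4) - (2)(2)) + (3)·((5)(4) - (5)(2))
  = (5)(-28) - (2)(-24) + (3)(10)
  = -62
det(A) = -62 ≠ 0, so A is invertible.

Cofactors Cᵢⱼ = (-1)ⁱ⁺ʲ·Mᵢⱼ:
C = 
  [-28,  24,  10]
  [ 20, -26, -16]
  [-11,   5,  15]

adj(A) = Cᵀ:
adj(A) = 
  [-28,  20, -11]
  [ 24, -26,   5]
  [ 10, -16,  15]

A⁻¹ = (-1/62) · adj(A):
A⁻¹ = 
  [ 14/31, -10/31,  11/62]
  [-12/31,  13/31,  -5/62]
  [ -5/31,   8/31, -15/62]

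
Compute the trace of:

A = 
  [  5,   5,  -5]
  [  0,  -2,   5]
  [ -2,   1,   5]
8

tr(A) = 5 + -2 + 5 = 8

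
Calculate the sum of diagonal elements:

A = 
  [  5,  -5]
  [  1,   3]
8

tr(A) = 5 + 3 = 8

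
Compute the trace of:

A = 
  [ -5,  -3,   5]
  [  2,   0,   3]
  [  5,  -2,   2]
-3

tr(A) = -5 + 0 + 2 = -3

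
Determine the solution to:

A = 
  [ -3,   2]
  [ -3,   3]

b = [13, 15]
Row reduce the augmented matrix [A|b]:
R2 → R2 - (1)·R1
REF = 
  [ -3,   2,  13]
  [  0,   1,   2]

Back-substitution:
x₂ = 2 / 1 = 2
x₁ = (13 - (2)(2)) / (-3) = -3

x = [-3, 2]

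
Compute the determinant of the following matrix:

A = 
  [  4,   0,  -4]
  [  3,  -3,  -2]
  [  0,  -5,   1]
8

Cofactor expansion along row 1:
det(A) = (4)·((-3)(1) - (-2)(-5)) - (0)·((3)(1) - (-2)(0)) + (-4)·((3)(-5) - (-3)(0))
  = (4)(-13) - (0)(3) + (-4)(-15)
  = 8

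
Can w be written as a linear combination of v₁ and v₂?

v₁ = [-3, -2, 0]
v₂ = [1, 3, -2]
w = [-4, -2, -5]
No

Form the augmented matrix and row-reduce:
[v₁|v₂|w] = 
  [ -3,   1,  -4]
  [ -2,   3,  -2]
  [  0,  -2,  -5]
R2 → R2 - (2/3)·R1
R3 → R3 + (6/7)·R2
REF = 
  [   -3,     1,    -4]
  [    0,   7/3,   2/3]
  [    0,     0, -31/7]

Row 3 reads [0 0 | -31/7], i.e. 0 = -31/7, so the system is inconsistent and w ∉ span{v₁, v₂}.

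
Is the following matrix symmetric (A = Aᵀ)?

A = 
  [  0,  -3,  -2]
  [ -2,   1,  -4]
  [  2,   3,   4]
No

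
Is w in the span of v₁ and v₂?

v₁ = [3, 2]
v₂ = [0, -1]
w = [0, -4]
Yes

Form the augmented matrix and row-reduce:
[v₁|v₂|w] = 
  [  3,   0,   0]
  [  2,  -1,  -4]
R2 → R2 - (2/3)·R1
REF = 
  [  3,   0,   0]
  [  0,  -1,  -4]

No row of the form [0 0 | nonzero], so the system is consistent. Back-substitution gives c₁ = 0, c₂ = 4: w = (0)·v₁ + (4)·v₂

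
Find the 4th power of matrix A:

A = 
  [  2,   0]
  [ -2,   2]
A² = A·A:
A²[1,1] = (2)(2) + (0)(-2) = 4
A²[1,2] = (2)(0) + (0)(2) = 0
A²[2,1] = (-2)(2) + (2)(-2) = -8
A²[2,2] = (-2)(0) + (2)(2) = 4
A² = 
  [  4,   0]
  [ -8,   4]

A^3 = A^2·A:
A^3[1,1] = (4)(2) + (0)(-2) = 8
A^3[1,2] = (4)(0) + (0)(2) = 0
A^3[2,1] = (-8)(2) + (4)(-2) = -24
A^3[2,2] = (-8)(0) + (4)(2) = 8
A^3 = 
  [  8,   0]
  [-24,   8]

A^4 = A^3·A:
A^4[1,1] = (8)(2) + (0)(-2) = 16
A^4[1,2] = (8)(0) + (0)(2) = 0
A^4[2,1] = (-24)(2) + (8)(-2) = -64
A^4[2,2] = (-24)(0) + (8)(2) = 16
A^4 = 
  [ 16,   0]
  [-64,  16]

Therefore
A^4 = 
  [ 16,   0]
  [-64,  16]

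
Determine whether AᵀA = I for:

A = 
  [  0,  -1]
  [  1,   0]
Yes

AᵀA = 
  [  1,   0]
  [  0,   1]
= I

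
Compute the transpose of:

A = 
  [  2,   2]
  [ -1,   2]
Aᵀ = 
  [  2,  -1]
  [  2,   2]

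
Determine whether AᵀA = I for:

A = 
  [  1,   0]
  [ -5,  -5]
No

AᵀA = 
  [ 26,  25]
  [ 25,  25]
≠ I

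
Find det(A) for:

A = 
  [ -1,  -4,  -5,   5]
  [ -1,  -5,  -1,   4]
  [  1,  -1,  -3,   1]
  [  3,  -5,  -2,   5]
Cofactor expansion along row 1: det(A) = a₁₁M₁₁ - a₁₂M₁₂ + a₁₃M₁₃ - a₁₄M₁₄

M₁₁ = det[[-5, -1, 4]; [-1, -3, 1]; [-5, -2, 5]]
  = (-5)·((-3)(5) - (1)(-2)) - (-1)·((-1)(5) - (1)(-5)) + (4)·((-1)(-2) - (-3)(-5))
  = (-5)(-13) - (-1)(0) + (4)(-13)
  = 13
M₁₂ = det[[-1, -1, 4]; [1, -3, 1]; [3, -2, 5]]
  = (-1)·((-3)(5) - (1)(-2)) - (-1)·((1)(5) - (1)(3)) + (4)·((1)(-2) - (-3)(3))
  = (-1)(-13) - (-1)(2) + (4)(7)
  = 43
M₁₃ = det[[-1, -5, 4]; [1, -1, 1]; [3, -5, 5]]
  = (-1)·((-1)(5) - (1)(-5)) - (-5)·((1)(5) - (1)(3)) + (4)·((1)(-5) - (-1)(3))
  = (-1)(0) - (-5)(2) + (4)(-2)
  = 2
M₁₄ = det[[-1, -5, -1]; [1, -1, -3]; [3, -5, -2]]
  = (-1)·((-1)(-2) - (-3)(-5)) - (-5)·((1)(-2) - (-3)(3)) + (-1)·((1)(-5) - (-1)(3))
  = (-1)(-13) - (-5)(7) + (-1)(-2)
  = 50

det(A) = (-1)(13) - (-4)(43) + (-5)(2) - (5)(50) = -101

det(A) = -101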